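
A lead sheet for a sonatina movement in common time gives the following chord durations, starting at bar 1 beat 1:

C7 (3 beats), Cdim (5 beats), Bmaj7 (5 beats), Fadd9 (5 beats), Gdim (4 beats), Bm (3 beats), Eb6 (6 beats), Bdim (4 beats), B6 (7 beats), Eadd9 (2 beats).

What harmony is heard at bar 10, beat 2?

B6

Beat 2 of bar 10 is beat (10−1)×4 + 2 = 38 overall.
Running totals: C7 ends at 3, Cdim ends at 8, Bmaj7 ends at 13, Fadd9 ends at 18, Gdim ends at 22, Bm ends at 25, Eb6 ends at 31, Bdim ends at 35, B6 ends at 42.
Beat 38 falls within B6.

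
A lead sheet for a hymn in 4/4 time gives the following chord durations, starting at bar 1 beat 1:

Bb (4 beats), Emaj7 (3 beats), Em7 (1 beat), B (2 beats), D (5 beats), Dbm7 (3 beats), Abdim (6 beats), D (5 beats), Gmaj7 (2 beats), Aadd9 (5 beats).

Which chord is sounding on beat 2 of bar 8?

Beat 2 of bar 8 is beat (8−1)×4 + 2 = 30 overall.
Running totals: Bb ends at 4, Emaj7 ends at 7, Em7 ends at 8, B ends at 10, D ends at 15, Dbm7 ends at 18, Abdim ends at 24, D ends at 29, Gmaj7 ends at 31.
Beat 30 falls within Gmaj7.

Gmaj7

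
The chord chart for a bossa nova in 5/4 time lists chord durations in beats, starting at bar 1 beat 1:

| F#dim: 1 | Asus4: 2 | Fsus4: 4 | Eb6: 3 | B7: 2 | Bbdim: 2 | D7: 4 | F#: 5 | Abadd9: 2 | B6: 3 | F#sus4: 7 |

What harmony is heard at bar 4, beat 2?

Beat 2 of bar 4 is beat (4−1)×5 + 2 = 17 overall.
Running totals: F#dim ends at 1, Asus4 ends at 3, Fsus4 ends at 7, Eb6 ends at 10, B7 ends at 12, Bbdim ends at 14, D7 ends at 18.
Beat 17 falls within D7.

D7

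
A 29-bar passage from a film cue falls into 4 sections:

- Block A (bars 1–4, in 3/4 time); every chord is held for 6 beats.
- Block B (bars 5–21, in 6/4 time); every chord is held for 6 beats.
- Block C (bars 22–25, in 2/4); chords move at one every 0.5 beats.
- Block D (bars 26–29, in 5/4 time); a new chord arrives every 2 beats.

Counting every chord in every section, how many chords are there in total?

A: 4·3 = 12 beats, 12/6 = 2 chords.
B: 17·6 = 102 beats, 102/6 = 17 chords.
C: 4·2 = 8 beats, 8/0.5 = 16 chords.
D: 4·5 = 20 beats, 20/2 = 10 chords.
Total: 2 + 17 + 16 + 10 = 45.

45 chords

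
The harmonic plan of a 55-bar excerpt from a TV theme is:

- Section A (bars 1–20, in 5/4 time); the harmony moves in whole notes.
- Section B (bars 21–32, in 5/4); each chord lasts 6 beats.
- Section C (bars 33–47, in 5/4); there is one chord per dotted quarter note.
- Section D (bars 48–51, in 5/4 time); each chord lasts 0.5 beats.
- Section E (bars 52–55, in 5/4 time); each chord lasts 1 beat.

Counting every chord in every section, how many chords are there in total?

145 chords

A has 100 beats and chords last 4 each, so 25 chords.
B has 60 beats and chords last 6 each, so 10 chords.
C has 75 beats and chords last 1.5 each, so 50 chords.
D has 20 beats and chords last 0.5 each, so 40 chords.
E has 20 beats and chords last 1 each, so 20 chords.
Total: 25 + 10 + 50 + 40 + 20 = 145.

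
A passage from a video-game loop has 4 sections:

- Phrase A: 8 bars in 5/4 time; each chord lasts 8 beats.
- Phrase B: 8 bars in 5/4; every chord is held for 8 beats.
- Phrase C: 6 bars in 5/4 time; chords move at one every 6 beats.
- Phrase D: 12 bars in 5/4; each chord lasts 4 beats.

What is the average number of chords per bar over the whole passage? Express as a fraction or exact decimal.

A: 8 × 5 = 40 beats ÷ 8 = 5 chords.
B: 8 × 5 = 40 beats ÷ 8 = 5 chords.
C: 6 × 5 = 30 beats ÷ 6 = 5 chords.
D: 12 × 5 = 60 beats ÷ 4 = 15 chords.
Overall: 30 chords over 34 bars → 30/34 = 15/17 chords per bar.

15/17 chords per bar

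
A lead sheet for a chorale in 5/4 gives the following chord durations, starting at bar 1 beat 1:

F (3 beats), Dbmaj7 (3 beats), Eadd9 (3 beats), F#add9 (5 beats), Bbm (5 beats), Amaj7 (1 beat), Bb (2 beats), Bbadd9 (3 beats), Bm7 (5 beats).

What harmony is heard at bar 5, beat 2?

Bb

Beat 2 of bar 5 is beat (5−1)×5 + 2 = 22 overall.
Running totals: F ends at 3, Dbmaj7 ends at 6, Eadd9 ends at 9, F#add9 ends at 14, Bbm ends at 19, Amaj7 ends at 20, Bb ends at 22.
Beat 22 falls within Bb.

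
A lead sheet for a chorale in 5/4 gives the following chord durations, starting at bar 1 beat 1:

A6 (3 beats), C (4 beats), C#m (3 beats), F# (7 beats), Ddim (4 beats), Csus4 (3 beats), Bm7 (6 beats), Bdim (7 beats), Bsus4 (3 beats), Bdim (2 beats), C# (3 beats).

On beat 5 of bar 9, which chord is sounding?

Beat 5 of bar 9 is beat (9−1)×5 + 5 = 45 overall.
Running totals: A6 ends at 3, C ends at 7, C#m ends at 10, F# ends at 17, Ddim ends at 21, Csus4 ends at 24, Bm7 ends at 30, Bdim ends at 37, Bsus4 ends at 40, Bdim ends at 42, C# ends at 45.
Beat 45 falls within C#.

C#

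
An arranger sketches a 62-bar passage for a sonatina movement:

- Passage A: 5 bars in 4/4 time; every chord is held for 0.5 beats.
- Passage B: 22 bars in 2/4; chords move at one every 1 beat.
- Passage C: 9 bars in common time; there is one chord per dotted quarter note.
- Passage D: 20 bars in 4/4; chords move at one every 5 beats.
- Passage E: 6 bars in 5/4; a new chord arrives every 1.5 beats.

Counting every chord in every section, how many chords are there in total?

144 chords

A: 5 bars × 4 beats = 20 beats; 0.5 beats/chord → 40 chords.
B: 22 bars × 2 beats = 44 beats; 1 beat/chord → 44 chords.
C: 9 bars × 4 beats = 36 beats; 1.5 beats/chord → 24 chords.
D: 20 bars × 4 beats = 80 beats; 5 beats/chord → 16 chords.
E: 6 bars × 5 beats = 30 beats; 1.5 beats/chord → 20 chords.
Total: 40 + 44 + 24 + 16 + 20 = 144.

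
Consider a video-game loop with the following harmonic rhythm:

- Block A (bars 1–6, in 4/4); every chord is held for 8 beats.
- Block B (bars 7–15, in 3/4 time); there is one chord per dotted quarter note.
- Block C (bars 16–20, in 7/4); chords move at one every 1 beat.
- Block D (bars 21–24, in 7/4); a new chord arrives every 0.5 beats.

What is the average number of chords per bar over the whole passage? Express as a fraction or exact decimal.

14/3 chords per bar

A: 6 × 4 = 24 beats ÷ 8 = 3 chords.
B: 9 × 3 = 27 beats ÷ 1.5 = 18 chords.
C: 5 × 7 = 35 beats ÷ 1 = 35 chords.
D: 4 × 7 = 28 beats ÷ 0.5 = 56 chords.
Overall: 112 chords over 24 bars → 112/24 = 14/3 chords per bar.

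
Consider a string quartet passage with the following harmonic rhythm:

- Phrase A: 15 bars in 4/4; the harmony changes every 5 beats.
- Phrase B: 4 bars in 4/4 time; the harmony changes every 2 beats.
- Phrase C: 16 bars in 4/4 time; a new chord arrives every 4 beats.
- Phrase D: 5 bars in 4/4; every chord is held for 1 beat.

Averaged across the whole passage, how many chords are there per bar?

1.4 chords per bar

A: 15 bars of 4 beats is 60 beats; at 5 beats each that's 12 chords.
B: 4 bars of 4 beats is 16 beats; at 2 beats each that's 8 chords.
C: 16 bars of 4 beats is 64 beats; at 4 beats each that's 16 chords.
D: 5 bars of 4 beats is 20 beats; at 1 beat each that's 20 chords.
Overall: 56 chords over 40 bars → 56/40 = 1.4 chords per bar.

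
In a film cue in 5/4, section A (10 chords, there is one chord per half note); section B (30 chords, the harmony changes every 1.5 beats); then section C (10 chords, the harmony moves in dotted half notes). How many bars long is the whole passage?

A: 10 × 2 = 20 beats = 4 bars.
B: 30 × 1.5 = 45 beats = 9 bars.
C: 10 × 3 = 30 beats = 6 bars.
Total: 4 + 9 + 6 = 19 bars.

19 bars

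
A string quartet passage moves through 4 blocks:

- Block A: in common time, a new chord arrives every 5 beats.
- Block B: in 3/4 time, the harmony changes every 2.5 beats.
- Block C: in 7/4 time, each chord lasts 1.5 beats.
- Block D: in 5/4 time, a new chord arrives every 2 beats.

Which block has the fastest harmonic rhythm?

A: 4 beats/bar ÷ 5 beats/chord = 0.8 chords/bar.
B: 3 beats/bar ÷ 2.5 beats/chord = 1.2 chords/bar.
C: 7 beats/bar ÷ 1.5 beats/chord = 14/3 chords/bar.
D: 5 beats/bar ÷ 2 beats/chord = 2.5 chords/bar.
Fastest is C at 14/3 chords/bar.

Block C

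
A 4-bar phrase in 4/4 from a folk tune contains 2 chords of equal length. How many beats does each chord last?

4 bars × 4 beats/bar = 16 beats total.
16 beats ÷ 2 chords = 8 beats per chord.

8 beats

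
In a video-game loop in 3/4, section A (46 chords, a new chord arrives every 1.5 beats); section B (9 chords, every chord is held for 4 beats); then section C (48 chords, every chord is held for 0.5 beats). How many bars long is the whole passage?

43 bars

A: 46 × 1.5 = 69 beats = 23 bars.
B: 9 × 4 = 36 beats = 12 bars.
C: 48 × 0.5 = 24 beats = 8 bars.
Total: 23 + 12 + 8 = 43 bars.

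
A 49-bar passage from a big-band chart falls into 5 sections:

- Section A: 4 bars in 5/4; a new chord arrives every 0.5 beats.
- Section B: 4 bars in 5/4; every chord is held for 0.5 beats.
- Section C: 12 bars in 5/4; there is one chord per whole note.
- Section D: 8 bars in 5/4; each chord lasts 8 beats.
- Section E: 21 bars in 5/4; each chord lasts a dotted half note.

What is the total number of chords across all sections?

A: 4 bars × 5 beats = 20 beats; 0.5 beats/chord → 40 chords.
B: 4 bars × 5 beats = 20 beats; 0.5 beats/chord → 40 chords.
C: 12 bars × 5 beats = 60 beats; 4 beats/chord → 15 chords.
D: 8 bars × 5 beats = 40 beats; 8 beats/chord → 5 chords.
E: 21 bars × 5 beats = 105 beats; 3 beats/chord → 35 chords.
Total: 40 + 40 + 15 + 5 + 35 = 135.

135 chords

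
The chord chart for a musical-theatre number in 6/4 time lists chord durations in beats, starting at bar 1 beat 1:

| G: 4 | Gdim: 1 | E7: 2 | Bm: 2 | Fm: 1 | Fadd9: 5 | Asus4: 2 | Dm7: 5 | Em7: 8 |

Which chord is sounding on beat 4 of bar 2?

Fm

Beat 4 of bar 2 is beat (2−1)×6 + 4 = 10 overall.
Running totals: G ends at 4, Gdim ends at 5, E7 ends at 7, Bm ends at 9, Fm ends at 10.
Beat 10 falls within Fm.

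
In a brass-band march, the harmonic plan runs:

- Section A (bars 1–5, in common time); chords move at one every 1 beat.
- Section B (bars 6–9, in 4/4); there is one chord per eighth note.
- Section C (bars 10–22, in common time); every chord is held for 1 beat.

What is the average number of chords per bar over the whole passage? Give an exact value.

52/11 chords per bar

A: 5 bars of 4 beats is 20 beats; at 1 beat each that's 20 chords.
B: 4 bars of 4 beats is 16 beats; at 0.5 beats each that's 32 chords.
C: 13 bars of 4 beats is 52 beats; at 1 beat each that's 52 chords.
Overall: 104 chords over 22 bars → 104/22 = 52/11 chords per bar.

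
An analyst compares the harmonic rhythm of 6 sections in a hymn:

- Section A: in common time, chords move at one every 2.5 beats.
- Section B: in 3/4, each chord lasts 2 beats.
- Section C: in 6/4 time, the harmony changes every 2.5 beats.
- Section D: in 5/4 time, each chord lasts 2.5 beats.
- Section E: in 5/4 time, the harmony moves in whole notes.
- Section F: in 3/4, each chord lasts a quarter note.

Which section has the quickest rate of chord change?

Section F

A: 4/2.5 = 1.6 chords/bar.
B: 3/2 = 1.5 chords/bar.
C: 6/2.5 = 2.4 chords/bar.
D: 5/2.5 = 2 chords/bar.
E: 5/4 = 1.25 chords/bar.
F: 3/1 = 3 chords/bar.
Fastest is F at 3 chords/bar.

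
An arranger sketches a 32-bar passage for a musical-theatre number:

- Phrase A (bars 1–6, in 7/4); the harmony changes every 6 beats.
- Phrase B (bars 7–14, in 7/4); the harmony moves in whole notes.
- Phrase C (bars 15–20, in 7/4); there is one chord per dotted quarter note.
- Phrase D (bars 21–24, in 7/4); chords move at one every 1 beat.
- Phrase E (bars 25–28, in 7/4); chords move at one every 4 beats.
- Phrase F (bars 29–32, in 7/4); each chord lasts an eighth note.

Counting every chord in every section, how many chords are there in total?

A: 6 bars × 7 beats = 42 beats; 6 beats/chord → 7 chords.
B: 8 bars × 7 beats = 56 beats; 4 beats/chord → 14 chords.
C: 6 bars × 7 beats = 42 beats; 1.5 beats/chord → 28 chords.
D: 4 bars × 7 beats = 28 beats; 1 beat/chord → 28 chords.
E: 4 bars × 7 beats = 28 beats; 4 beats/chord → 7 chords.
F: 4 bars × 7 beats = 28 beats; 0.5 beats/chord → 56 chords.
Total: 7 + 14 + 28 + 28 + 7 + 56 = 140.

140 chords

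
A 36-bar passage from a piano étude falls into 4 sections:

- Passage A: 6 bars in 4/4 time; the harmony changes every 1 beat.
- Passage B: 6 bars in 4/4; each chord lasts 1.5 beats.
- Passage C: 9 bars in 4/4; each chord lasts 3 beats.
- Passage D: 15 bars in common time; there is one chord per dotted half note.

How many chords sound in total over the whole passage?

A: 6·4 = 24 beats, 24/1 = 24 chords.
B: 6·4 = 24 beats, 24/1.5 = 16 chords.
C: 9·4 = 36 beats, 36/3 = 12 chords.
D: 15·4 = 60 beats, 60/3 = 20 chords.
Total: 24 + 16 + 12 + 20 = 72.

72 chords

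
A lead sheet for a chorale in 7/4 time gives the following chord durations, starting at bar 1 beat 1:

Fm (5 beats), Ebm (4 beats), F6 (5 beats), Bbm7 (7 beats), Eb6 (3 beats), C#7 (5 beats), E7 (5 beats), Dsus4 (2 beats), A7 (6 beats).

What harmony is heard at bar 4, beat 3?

Beat 3 of bar 4 is beat (4−1)×7 + 3 = 24 overall.
Running totals: Fm ends at 5, Ebm ends at 9, F6 ends at 14, Bbm7 ends at 21, Eb6 ends at 24.
Beat 24 falls within Eb6.

Eb6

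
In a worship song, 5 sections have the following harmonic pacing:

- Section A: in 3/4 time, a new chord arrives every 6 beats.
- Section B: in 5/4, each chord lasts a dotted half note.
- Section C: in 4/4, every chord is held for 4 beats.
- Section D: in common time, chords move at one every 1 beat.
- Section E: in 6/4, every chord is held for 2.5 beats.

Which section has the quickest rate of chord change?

A: 3 beats/bar ÷ 6 beats/chord = 0.5 chords/bar.
B: 5 beats/bar ÷ 3 beats/chord = 5/3 chords/bar.
C: 4 beats/bar ÷ 4 beats/chord = 1 chord/bar.
D: 4 beats/bar ÷ 1 beat/chord = 4 chords/bar.
E: 6 beats/bar ÷ 2.5 beats/chord = 2.4 chords/bar.
Fastest is D at 4 chords/bar.

Section D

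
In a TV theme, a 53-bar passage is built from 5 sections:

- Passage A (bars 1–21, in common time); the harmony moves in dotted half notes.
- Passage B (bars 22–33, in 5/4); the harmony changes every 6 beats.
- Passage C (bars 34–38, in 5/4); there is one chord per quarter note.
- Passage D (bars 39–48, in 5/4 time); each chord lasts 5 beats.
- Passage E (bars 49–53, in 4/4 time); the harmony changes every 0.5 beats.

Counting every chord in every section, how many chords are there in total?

113 chords

A: 21 bars × 4 beats = 84 beats; 3 beats/chord → 28 chords.
B: 12 bars × 5 beats = 60 beats; 6 beats/chord → 10 chords.
C: 5 bars × 5 beats = 25 beats; 1 beat/chord → 25 chords.
D: 10 bars × 5 beats = 50 beats; 5 beats/chord → 10 chords.
E: 5 bars × 4 beats = 20 beats; 0.5 beats/chord → 40 chords.
Total: 28 + 10 + 25 + 10 + 40 = 113.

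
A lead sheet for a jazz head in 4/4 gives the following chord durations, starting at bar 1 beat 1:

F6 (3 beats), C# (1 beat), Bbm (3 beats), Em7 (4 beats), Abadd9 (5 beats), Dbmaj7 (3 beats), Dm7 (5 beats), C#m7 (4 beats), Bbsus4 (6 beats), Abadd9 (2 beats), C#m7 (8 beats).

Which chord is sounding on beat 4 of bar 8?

Bbsus4

Beat 4 of bar 8 is beat (8−1)×4 + 4 = 32 overall.
Running totals: F6 ends at 3, C# ends at 4, Bbm ends at 7, Em7 ends at 11, Abadd9 ends at 16, Dbmaj7 ends at 19, Dm7 ends at 24, C#m7 ends at 28, Bbsus4 ends at 34.
Beat 32 falls within Bbsus4.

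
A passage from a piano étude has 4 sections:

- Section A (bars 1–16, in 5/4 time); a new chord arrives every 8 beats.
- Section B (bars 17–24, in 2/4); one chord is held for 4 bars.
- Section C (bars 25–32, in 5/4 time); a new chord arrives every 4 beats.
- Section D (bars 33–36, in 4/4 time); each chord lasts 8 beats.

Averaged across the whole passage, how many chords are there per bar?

A: 16 × 5 = 80 beats ÷ 8 = 10 chords.
B: 8 × 2 = 16 beats ÷ 8 = 2 chords.
C: 8 × 5 = 40 beats ÷ 4 = 10 chords.
D: 4 × 4 = 16 beats ÷ 8 = 2 chords.
Overall: 24 chords over 36 bars → 24/36 = 2/3 chords per bar.

2/3 chords per bar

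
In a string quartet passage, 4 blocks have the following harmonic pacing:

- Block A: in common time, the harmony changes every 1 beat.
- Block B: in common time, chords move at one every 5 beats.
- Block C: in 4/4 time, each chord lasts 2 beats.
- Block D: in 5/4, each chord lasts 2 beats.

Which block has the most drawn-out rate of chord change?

Block B

A: 4/1 = 4 chords/bar.
B: 4/5 = 0.8 chords/bar.
C: 4/2 = 2 chords/bar.
D: 5/2 = 2.5 chords/bar.
Slowest is B at 0.8 chords/bar.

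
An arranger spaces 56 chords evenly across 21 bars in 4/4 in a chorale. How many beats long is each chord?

21 bars × 4 beats/bar = 84 beats total.
84 beats ÷ 56 chords = 1.5 beats per chord.
(That is a dotted quarter note.)

1.5 beats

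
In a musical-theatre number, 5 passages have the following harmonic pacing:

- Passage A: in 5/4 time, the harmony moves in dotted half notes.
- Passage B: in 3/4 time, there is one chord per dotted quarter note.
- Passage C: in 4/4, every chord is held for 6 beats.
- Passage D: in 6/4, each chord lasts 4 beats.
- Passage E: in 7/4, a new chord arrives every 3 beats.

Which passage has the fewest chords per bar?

Passage C

A: each chord is 3 beats in 5/4, so 5/3 per bar.
B: each chord is 1.5 beats in 3/4, so 2 per bar.
C: each chord is 6 beats in 4/4, so 2/3 per bar.
D: each chord is 4 beats in 6/4, so 1.5 per bar.
E: each chord is 3 beats in 7/4, so 7/3 per bar.
Slowest is C at 2/3 chords/bar.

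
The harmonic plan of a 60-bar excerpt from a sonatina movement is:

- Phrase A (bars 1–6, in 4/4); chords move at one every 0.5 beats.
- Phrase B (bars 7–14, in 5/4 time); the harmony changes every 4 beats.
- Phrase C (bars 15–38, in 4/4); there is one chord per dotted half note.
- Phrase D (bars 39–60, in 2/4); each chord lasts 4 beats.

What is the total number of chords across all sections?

A has 24 beats and chords last 0.5 each, so 48 chords.
B has 40 beats and chords last 4 each, so 10 chords.
C has 96 beats and chords last 3 each, so 32 chords.
D has 44 beats and chords last 4 each, so 11 chords.
Total: 48 + 10 + 32 + 11 = 101.

101 chords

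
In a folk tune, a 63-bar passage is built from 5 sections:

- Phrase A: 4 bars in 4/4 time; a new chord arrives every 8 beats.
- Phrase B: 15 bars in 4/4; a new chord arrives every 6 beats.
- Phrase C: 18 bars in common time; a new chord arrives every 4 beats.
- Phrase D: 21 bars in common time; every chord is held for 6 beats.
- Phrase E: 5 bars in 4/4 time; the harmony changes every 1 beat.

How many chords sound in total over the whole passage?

A has 16 beats and chords last 8 each, so 2 chords.
B has 60 beats and chords last 6 each, so 10 chords.
C has 72 beats and chords last 4 each, so 18 chords.
D has 84 beats and chords last 6 each, so 14 chords.
E has 20 beats and chords last 1 each, so 20 chords.
Total: 2 + 10 + 18 + 14 + 20 = 64.

64 chords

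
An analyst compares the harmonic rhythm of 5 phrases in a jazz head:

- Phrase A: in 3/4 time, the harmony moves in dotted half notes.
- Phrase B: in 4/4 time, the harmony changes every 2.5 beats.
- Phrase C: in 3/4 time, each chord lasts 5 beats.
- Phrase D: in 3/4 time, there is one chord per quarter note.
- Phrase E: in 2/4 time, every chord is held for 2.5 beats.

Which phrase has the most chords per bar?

Phrase D

A: each chord is 3 beats in 3/4, so 1 per bar.
B: each chord is 2.5 beats in 4/4, so 1.6 per bar.
C: each chord is 5 beats in 3/4, so 0.6 per bar.
D: each chord is 1 beat in 3/4, so 3 per bar.
E: each chord is 2.5 beats in 2/4, so 0.8 per bar.
Fastest is D at 3 chords/bar.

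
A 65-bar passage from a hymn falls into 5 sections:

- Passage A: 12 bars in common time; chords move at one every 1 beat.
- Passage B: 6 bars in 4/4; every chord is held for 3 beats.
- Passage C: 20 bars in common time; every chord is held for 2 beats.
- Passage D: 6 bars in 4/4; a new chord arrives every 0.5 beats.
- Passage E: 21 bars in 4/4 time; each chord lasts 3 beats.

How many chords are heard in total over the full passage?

172 chords

A has 48 beats and chords last 1 each, so 48 chords.
B has 24 beats and chords last 3 each, so 8 chords.
C has 80 beats and chords last 2 each, so 40 chords.
D has 24 beats and chords last 0.5 each, so 48 chords.
E has 84 beats and chords last 3 each, so 28 chords.
Total: 48 + 8 + 40 + 48 + 28 = 172.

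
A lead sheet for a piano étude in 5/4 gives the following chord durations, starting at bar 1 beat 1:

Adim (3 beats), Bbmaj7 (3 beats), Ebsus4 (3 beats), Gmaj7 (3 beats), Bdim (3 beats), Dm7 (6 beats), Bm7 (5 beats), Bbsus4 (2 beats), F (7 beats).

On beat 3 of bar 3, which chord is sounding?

Beat 3 of bar 3 is beat (3−1)×5 + 3 = 13 overall.
Running totals: Adim ends at 3, Bbmaj7 ends at 6, Ebsus4 ends at 9, Gmaj7 ends at 12, Bdim ends at 15.
Beat 13 falls within Bdim.

Bdim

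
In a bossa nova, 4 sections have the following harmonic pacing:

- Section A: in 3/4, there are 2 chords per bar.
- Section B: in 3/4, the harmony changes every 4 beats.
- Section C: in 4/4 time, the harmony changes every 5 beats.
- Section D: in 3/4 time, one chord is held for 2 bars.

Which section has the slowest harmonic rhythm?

A: 3/1.5 = 2 chords/bar.
B: 3/4 = 0.75 chords/bar.
C: 4/5 = 0.8 chords/bar.
D: 3/6 = 0.5 chords/bar.
Slowest is D at 0.5 chords/bar.

Section D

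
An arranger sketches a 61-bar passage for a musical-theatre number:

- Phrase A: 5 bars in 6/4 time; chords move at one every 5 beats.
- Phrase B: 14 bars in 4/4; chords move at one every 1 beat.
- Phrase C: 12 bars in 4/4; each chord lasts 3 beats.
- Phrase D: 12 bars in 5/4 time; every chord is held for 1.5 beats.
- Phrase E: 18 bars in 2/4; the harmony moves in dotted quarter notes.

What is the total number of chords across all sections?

A: 5 bars × 6 beats = 30 beats; 5 beats/chord → 6 chords.
B: 14 bars × 4 beats = 56 beats; 1 beat/chord → 56 chords.
C: 12 bars × 4 beats = 48 beats; 3 beats/chord → 16 chords.
D: 12 bars × 5 beats = 60 beats; 1.5 beats/chord → 40 chords.
E: 18 bars × 2 beats = 36 beats; 1.5 beats/chord → 24 chords.
Total: 6 + 56 + 16 + 40 + 24 = 142.

142 chords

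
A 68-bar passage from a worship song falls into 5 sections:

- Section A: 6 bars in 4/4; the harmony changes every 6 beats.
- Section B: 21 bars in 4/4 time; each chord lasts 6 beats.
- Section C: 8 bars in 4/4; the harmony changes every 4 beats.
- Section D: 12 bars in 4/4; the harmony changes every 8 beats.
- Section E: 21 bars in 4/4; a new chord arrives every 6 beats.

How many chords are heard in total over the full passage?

46 chords

A: 6·4 = 24 beats, 24/6 = 4 chords.
B: 21·4 = 84 beats, 84/6 = 14 chords.
C: 8·4 = 32 beats, 32/4 = 8 chords.
D: 12·4 = 48 beats, 48/8 = 6 chords.
E: 21·4 = 84 beats, 84/6 = 14 chords.
Total: 4 + 14 + 8 + 6 + 14 = 46.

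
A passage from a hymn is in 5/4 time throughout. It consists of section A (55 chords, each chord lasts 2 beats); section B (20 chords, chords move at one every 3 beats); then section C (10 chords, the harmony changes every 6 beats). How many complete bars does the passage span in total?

46 bars

A: 55 × 2 = 110 beats = 22 bars.
B: 20 × 3 = 60 beats = 12 bars.
C: 10 × 6 = 60 beats = 12 bars.
Total: 22 + 12 + 12 = 46 bars.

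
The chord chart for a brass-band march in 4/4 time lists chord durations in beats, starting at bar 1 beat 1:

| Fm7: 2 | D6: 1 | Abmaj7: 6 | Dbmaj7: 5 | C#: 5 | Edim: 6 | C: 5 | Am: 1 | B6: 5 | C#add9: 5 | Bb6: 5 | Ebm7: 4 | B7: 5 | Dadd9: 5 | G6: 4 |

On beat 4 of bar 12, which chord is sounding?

Ebm7

Beat 4 of bar 12 is beat (12−1)×4 + 4 = 48 overall.
Running totals: Fm7 ends at 2, D6 ends at 3, Abmaj7 ends at 9, Dbmaj7 ends at 14, C# ends at 19, Edim ends at 25, C ends at 30, Am ends at 31, B6 ends at 36, C#add9 ends at 41, Bb6 ends at 46, Ebm7 ends at 50.
Beat 48 falls within Ebm7.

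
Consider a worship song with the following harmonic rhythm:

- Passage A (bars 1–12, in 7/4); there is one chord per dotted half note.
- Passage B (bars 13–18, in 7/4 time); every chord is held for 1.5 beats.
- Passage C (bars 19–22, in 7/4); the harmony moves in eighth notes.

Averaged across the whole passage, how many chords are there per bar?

A: 12 bars of 7 beats is 84 beats; at 3 beats each that's 28 chords.
B: 6 bars of 7 beats is 42 beats; at 1.5 beats each that's 28 chords.
C: 4 bars of 7 beats is 28 beats; at 0.5 beats each that's 56 chords.
Overall: 112 chords over 22 bars → 112/22 = 56/11 chords per bar.

56/11 chords per bar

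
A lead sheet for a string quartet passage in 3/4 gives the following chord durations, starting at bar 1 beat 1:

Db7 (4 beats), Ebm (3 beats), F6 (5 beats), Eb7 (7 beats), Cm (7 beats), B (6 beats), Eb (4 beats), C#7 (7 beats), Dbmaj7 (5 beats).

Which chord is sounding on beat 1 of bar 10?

B

Beat 1 of bar 10 is beat (10−1)×3 + 1 = 28 overall.
Running totals: Db7 ends at 4, Ebm ends at 7, F6 ends at 12, Eb7 ends at 19, Cm ends at 26, B ends at 32.
Beat 28 falls within B.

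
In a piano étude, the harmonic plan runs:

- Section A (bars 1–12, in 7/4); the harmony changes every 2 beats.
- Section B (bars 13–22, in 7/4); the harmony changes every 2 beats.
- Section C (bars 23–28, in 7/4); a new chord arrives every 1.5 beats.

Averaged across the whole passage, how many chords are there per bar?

3.75 chords per bar

A: 12 × 7 = 84 beats ÷ 2 = 42 chords.
B: 10 × 7 = 70 beats ÷ 2 = 35 chords.
C: 6 × 7 = 42 beats ÷ 1.5 = 28 chords.
Overall: 105 chords over 28 bars → 105/28 = 3.75 chords per bar.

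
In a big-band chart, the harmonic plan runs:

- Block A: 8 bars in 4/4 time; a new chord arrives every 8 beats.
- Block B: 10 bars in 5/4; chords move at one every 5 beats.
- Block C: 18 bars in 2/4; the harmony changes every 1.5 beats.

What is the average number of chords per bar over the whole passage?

A: 8 bars of 4 beats is 32 beats; at 8 beats each that's 4 chords.
B: 10 bars of 5 beats is 50 beats; at 5 beats each that's 10 chords.
C: 18 bars of 2 beats is 36 beats; at 1.5 beats each that's 24 chords.
Overall: 38 chords over 36 bars → 38/36 = 19/18 chords per bar.

19/18 chords per bar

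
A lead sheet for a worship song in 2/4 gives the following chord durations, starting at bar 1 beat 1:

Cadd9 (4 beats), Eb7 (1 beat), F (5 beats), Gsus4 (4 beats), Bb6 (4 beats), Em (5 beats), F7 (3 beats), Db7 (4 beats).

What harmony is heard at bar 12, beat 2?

F7

Beat 2 of bar 12 is beat (12−1)×2 + 2 = 24 overall.
Running totals: Cadd9 ends at 4, Eb7 ends at 5, F ends at 10, Gsus4 ends at 14, Bb6 ends at 18, Em ends at 23, F7 ends at 26.
Beat 24 falls within F7.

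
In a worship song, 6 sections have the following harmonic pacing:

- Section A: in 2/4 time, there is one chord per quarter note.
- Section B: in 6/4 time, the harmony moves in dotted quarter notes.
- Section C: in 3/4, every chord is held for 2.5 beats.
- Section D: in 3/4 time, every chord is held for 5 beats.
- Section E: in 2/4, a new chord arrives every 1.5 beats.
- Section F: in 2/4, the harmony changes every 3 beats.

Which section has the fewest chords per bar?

A: each chord is 1 beat in 2/4, so 2 per bar.
B: each chord is 1.5 beats in 6/4, so 4 per bar.
C: each chord is 2.5 beats in 3/4, so 1.2 per bar.
D: each chord is 5 beats in 3/4, so 0.6 per bar.
E: each chord is 1.5 beats in 2/4, so 4/3 per bar.
F: each chord is 3 beats in 2/4, so 2/3 per bar.
Slowest is D at 0.6 chords/bar.

Section D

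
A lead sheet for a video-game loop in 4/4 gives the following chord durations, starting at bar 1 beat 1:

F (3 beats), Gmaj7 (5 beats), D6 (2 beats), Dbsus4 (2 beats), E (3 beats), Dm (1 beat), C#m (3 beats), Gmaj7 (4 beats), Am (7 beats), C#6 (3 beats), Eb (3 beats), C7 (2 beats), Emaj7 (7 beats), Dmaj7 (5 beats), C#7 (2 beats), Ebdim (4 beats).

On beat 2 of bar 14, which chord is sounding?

Beat 2 of bar 14 is beat (14−1)×4 + 2 = 54 overall.
Running totals: F ends at 3, Gmaj7 ends at 8, D6 ends at 10, Dbsus4 ends at 12, E ends at 15, Dm ends at 16, C#m ends at 19, Gmaj7 ends at 23, Am ends at 30, C#6 ends at 33, Eb ends at 36, C7 ends at 38, Emaj7 ends at 45, Dmaj7 ends at 50, C#7 ends at 52, Ebdim ends at 56.
Beat 54 falls within Ebdim.

Ebdim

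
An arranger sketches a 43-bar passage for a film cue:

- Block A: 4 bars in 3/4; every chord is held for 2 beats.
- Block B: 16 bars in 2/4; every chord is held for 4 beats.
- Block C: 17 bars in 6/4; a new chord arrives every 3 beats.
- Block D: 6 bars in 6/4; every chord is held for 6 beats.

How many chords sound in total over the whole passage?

A: 4·3 = 12 beats, 12/2 = 6 chords.
B: 16·2 = 32 beats, 32/4 = 8 chords.
C: 17·6 = 102 beats, 102/3 = 34 chords.
D: 6·6 = 36 beats, 36/6 = 6 chords.
Total: 6 + 8 + 34 + 6 = 54.

54 chords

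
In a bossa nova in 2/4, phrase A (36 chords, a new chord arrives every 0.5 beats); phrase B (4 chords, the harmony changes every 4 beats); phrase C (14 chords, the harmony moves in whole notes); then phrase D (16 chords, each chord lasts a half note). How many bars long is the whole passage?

61 bars

A: 36 × 0.5 = 18 beats = 9 bars.
B: 4 × 4 = 16 beats = 8 bars.
C: 14 × 4 = 56 beats = 28 bars.
D: 16 × 2 = 32 beats = 16 bars.
Total: 9 + 8 + 28 + 16 = 61 bars.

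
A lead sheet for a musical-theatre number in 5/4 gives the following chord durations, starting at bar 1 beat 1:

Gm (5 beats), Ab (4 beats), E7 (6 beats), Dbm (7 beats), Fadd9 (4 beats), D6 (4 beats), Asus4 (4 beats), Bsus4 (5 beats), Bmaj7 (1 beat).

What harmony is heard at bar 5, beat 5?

Fadd9

Beat 5 of bar 5 is beat (5−1)×5 + 5 = 25 overall.
Running totals: Gm ends at 5, Ab ends at 9, E7 ends at 15, Dbm ends at 22, Fadd9 ends at 26.
Beat 25 falls within Fadd9.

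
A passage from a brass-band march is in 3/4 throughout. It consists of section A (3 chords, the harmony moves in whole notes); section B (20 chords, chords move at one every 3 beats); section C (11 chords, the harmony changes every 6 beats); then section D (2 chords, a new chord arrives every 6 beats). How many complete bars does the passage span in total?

50 bars

A: 3 × 4 = 12 beats = 4 bars.
B: 20 × 3 = 60 beats = 20 bars.
C: 11 × 6 = 66 beats = 22 bars.
D: 2 × 6 = 12 beats = 4 bars.
Total: 4 + 20 + 22 + 4 = 50 bars.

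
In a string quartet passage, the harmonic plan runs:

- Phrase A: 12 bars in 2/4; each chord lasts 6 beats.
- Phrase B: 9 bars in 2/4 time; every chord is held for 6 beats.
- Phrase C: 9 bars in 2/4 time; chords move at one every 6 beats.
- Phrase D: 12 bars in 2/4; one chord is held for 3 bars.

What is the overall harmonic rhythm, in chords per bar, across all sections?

1/3 chords per bar

A: 12 × 2 = 24 beats ÷ 6 = 4 chords.
B: 9 × 2 = 18 beats ÷ 6 = 3 chords.
C: 9 × 2 = 18 beats ÷ 6 = 3 chords.
D: 12 × 2 = 24 beats ÷ 6 = 4 chords.
Overall: 14 chords over 42 bars → 14/42 = 1/3 chords per bar.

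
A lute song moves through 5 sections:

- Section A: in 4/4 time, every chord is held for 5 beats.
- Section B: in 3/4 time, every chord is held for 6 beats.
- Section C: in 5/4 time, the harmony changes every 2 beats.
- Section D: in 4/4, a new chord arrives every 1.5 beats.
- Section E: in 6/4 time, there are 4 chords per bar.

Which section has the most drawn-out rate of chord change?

Section B

A: 4 beats/bar ÷ 5 beats/chord = 0.8 chords/bar.
B: 3 beats/bar ÷ 6 beats/chord = 0.5 chords/bar.
C: 5 beats/bar ÷ 2 beats/chord = 2.5 chords/bar.
D: 4 beats/bar ÷ 1.5 beats/chord = 8/3 chords/bar.
E: 6 beats/bar ÷ 1.5 beats/chord = 4 chords/bar.
Slowest is B at 0.5 chords/bar.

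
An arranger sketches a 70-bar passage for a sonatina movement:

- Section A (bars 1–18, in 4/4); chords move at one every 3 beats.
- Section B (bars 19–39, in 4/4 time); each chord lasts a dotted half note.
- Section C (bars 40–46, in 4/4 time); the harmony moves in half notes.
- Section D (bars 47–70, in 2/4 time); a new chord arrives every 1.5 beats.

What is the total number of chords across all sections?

A: 18 bars × 4 beats = 72 beats; 3 beats/chord → 24 chords.
B: 21 bars × 4 beats = 84 beats; 3 beats/chord → 28 chords.
C: 7 bars × 4 beats = 28 beats; 2 beats/chord → 14 chords.
D: 24 bars × 2 beats = 48 beats; 1.5 beats/chord → 32 chords.
Total: 24 + 28 + 14 + 32 = 98.

98 chords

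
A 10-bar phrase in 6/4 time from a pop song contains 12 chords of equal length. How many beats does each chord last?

5 beats

10 bars × 6 beats/bar = 60 beats total.
60 beats ÷ 12 chords = 5 beats per chord.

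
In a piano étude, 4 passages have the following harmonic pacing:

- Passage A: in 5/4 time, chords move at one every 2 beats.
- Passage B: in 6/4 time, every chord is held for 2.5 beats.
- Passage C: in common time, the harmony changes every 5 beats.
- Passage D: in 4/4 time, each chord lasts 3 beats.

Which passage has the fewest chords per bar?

A: each chord is 2 beats in 5/4, so 2.5 per bar.
B: each chord is 2.5 beats in 6/4, so 2.4 per bar.
C: each chord is 5 beats in 4/4, so 0.8 per bar.
D: each chord is 3 beats in 4/4, so 4/3 per bar.
Slowest is C at 0.8 chords/bar.

Passage C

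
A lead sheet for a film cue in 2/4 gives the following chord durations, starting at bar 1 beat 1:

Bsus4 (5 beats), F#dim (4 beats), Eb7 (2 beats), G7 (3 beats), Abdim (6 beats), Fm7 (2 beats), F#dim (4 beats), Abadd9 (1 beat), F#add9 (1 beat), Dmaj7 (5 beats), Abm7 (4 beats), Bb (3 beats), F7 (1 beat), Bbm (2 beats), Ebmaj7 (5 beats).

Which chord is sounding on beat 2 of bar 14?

F#add9

Beat 2 of bar 14 is beat (14−1)×2 + 2 = 28 overall.
Running totals: Bsus4 ends at 5, F#dim ends at 9, Eb7 ends at 11, G7 ends at 14, Abdim ends at 20, Fm7 ends at 22, F#dim ends at 26, Abadd9 ends at 27, F#add9 ends at 28.
Beat 28 falls within F#add9.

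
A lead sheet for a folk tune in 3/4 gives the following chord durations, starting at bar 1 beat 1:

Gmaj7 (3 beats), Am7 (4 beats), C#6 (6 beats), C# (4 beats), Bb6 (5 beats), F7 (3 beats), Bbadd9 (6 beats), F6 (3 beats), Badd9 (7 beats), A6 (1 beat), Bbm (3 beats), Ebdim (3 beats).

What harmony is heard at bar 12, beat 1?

Beat 1 of bar 12 is beat (12−1)×3 + 1 = 34 overall.
Running totals: Gmaj7 ends at 3, Am7 ends at 7, C#6 ends at 13, C# ends at 17, Bb6 ends at 22, F7 ends at 25, Bbadd9 ends at 31, F6 ends at 34.
Beat 34 falls within F6.

F6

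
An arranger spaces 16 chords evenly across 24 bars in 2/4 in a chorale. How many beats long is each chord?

24 bars × 2 beats/bar = 48 beats total.
48 beats ÷ 16 chords = 3 beats per chord.
(That is a dotted half note.)

3 beats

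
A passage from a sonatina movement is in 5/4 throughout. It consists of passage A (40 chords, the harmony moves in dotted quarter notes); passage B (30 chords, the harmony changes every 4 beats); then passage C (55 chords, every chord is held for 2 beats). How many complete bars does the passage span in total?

A: 40 × 1.5 = 60 beats = 12 bars.
B: 30 × 4 = 120 beats = 24 bars.
C: 55 × 2 = 110 beats = 22 bars.
Total: 12 + 24 + 22 = 58 bars.

58 bars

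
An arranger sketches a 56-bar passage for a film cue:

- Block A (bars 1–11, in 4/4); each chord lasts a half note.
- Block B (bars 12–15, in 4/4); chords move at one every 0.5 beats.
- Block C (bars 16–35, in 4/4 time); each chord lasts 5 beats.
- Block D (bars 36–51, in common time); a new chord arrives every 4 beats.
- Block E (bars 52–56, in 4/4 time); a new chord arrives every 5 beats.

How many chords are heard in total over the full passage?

90 chords

A: 11 bars × 4 beats = 44 beats; 2 beats/chord → 22 chords.
B: 4 bars × 4 beats = 16 beats; 0.5 beats/chord → 32 chords.
C: 20 bars × 4 beats = 80 beats; 5 beats/chord → 16 chords.
D: 16 bars × 4 beats = 64 beats; 4 beats/chord → 16 chords.
E: 5 bars × 4 beats = 20 beats; 5 beats/chord → 4 chords.
Total: 22 + 32 + 16 + 16 + 4 = 90.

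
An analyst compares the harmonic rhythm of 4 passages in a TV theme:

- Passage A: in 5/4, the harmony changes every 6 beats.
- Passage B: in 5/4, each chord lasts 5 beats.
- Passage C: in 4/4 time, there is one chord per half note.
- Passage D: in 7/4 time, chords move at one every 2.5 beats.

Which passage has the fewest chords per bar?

Passage A

A: 5/6 = 5/6 chords/bar.
B: 5/5 = 1 chord/bar.
C: 4/2 = 2 chords/bar.
D: 7/2.5 = 2.8 chords/bar.
Slowest is A at 5/6 chords/bar.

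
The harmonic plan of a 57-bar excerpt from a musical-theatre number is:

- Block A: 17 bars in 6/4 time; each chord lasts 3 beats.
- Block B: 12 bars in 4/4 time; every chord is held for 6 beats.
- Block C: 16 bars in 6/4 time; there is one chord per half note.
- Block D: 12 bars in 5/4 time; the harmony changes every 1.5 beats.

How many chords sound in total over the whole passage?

130 chords

A: 17 bars × 6 beats = 102 beats; 3 beats/chord → 34 chords.
B: 12 bars × 4 beats = 48 beats; 6 beats/chord → 8 chords.
C: 16 bars × 6 beats = 96 beats; 2 beats/chord → 48 chords.
D: 12 bars × 5 beats = 60 beats; 1.5 beats/chord → 40 chords.
Total: 34 + 8 + 48 + 40 = 130.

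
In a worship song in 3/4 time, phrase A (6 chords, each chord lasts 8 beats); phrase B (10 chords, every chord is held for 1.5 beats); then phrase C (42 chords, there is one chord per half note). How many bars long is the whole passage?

49 bars

A: 6 × 8 = 48 beats = 16 bars.
B: 10 × 1.5 = 15 beats = 5 bars.
C: 42 × 2 = 84 beats = 28 bars.
Total: 16 + 5 + 28 = 49 bars.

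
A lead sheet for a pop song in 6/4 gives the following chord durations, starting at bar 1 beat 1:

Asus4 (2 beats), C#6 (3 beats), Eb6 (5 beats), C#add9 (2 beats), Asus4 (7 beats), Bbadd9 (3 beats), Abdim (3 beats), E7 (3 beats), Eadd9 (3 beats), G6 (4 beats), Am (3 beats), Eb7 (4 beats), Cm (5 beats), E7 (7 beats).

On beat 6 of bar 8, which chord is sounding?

E7

Beat 6 of bar 8 is beat (8−1)×6 + 6 = 48 overall.
Running totals: Asus4 ends at 2, C#6 ends at 5, Eb6 ends at 10, C#add9 ends at 12, Asus4 ends at 19, Bbadd9 ends at 22, Abdim ends at 25, E7 ends at 28, Eadd9 ends at 31, G6 ends at 35, Am ends at 38, Eb7 ends at 42, Cm ends at 47, E7 ends at 54.
Beat 48 falls within E7.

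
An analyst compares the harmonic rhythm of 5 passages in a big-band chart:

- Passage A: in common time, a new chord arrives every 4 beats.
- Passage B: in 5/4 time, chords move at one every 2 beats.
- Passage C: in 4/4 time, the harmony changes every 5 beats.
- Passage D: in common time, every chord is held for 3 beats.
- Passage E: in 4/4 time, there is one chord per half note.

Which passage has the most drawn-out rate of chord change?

A: each chord is 4 beats in 4/4, so 1 per bar.
B: each chord is 2 beats in 5/4, so 2.5 per bar.
C: each chord is 5 beats in 4/4, so 0.8 per bar.
D: each chord is 3 beats in 4/4, so 4/3 per bar.
E: each chord is 2 beats in 4/4, so 2 per bar.
Slowest is C at 0.8 chords/bar.

Passage C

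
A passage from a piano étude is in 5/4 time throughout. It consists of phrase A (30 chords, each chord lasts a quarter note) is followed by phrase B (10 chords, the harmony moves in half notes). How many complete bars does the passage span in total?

10 bars

A: 30 × 1 = 30 beats = 6 bars.
B: 10 × 2 = 20 beats = 4 bars.
Total: 6 + 4 = 10 bars.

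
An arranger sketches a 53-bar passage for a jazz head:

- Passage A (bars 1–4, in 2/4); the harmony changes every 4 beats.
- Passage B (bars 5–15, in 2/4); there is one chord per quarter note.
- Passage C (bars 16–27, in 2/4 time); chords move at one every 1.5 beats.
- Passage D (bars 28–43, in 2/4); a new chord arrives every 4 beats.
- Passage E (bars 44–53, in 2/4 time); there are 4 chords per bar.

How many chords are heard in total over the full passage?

A: 4 bars × 2 beats = 8 beats; 4 beats/chord → 2 chords.
B: 11 bars × 2 beats = 22 beats; 1 beat/chord → 22 chords.
C: 12 bars × 2 beats = 24 beats; 1.5 beats/chord → 16 chords.
D: 16 bars × 2 beats = 32 beats; 4 beats/chord → 8 chords.
E: 10 bars × 2 beats = 20 beats; 0.5 beats/chord → 40 chords.
Total: 2 + 22 + 16 + 8 + 40 = 88.

88 chords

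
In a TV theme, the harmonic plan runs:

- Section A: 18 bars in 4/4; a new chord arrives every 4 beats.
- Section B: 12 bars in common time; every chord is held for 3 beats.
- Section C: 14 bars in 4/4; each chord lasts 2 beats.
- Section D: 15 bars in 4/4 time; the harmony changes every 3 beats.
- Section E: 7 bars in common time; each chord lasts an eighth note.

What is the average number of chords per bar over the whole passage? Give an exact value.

23/11 chords per bar

A: 18 × 4 = 72 beats ÷ 4 = 18 chords.
B: 12 × 4 = 48 beats ÷ 3 = 16 chords.
C: 14 × 4 = 56 beats ÷ 2 = 28 chords.
D: 15 × 4 = 60 beats ÷ 3 = 20 chords.
E: 7 × 4 = 28 beats ÷ 0.5 = 56 chords.
Overall: 138 chords over 66 bars → 138/66 = 23/11 chords per bar.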